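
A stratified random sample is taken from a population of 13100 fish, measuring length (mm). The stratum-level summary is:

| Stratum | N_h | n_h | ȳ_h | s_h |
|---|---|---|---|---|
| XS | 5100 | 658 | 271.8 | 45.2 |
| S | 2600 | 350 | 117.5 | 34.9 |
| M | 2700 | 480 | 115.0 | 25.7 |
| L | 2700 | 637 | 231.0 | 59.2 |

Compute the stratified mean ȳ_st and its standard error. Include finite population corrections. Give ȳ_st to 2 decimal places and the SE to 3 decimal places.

ȳ_st = Σ W_h ȳ_h = (5100·271.8 + 2600·117.5 + 2700·115.0 + 2700·231.0)/13100 = 200.44885
V̂(ȳ_st) = Σ W_h² (1 − n_h/N_h) s_h²/n_h, with W_h = N_h/N and N = 13100:
  stratum XS: (5100/13100)²·(1 − 658/5100)·45.2²/658 = 0.40988
  stratum S: (2600/13100)²·(1 − 350/2600)·34.9²/350 = 0.11863
  stratum M: (2700/13100)²·(1 − 480/2700)·25.7²/480 = 0.0480617
  stratum L: (2700/13100)²·(1 − 637/2700)·59.2²/637 = 0.178577
V̂(ȳ_st) = 0.755149
SE(ȳ_st) = √0.755149 = 0.868993

ȳ_st ≈ 200.45, SE ≈ 0.869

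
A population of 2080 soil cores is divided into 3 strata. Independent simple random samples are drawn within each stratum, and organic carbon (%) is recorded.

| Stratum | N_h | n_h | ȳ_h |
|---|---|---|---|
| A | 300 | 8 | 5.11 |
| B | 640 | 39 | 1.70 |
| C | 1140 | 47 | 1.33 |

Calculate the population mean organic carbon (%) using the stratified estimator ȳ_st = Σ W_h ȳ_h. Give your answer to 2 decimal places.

N = Σ N_h = 2080. Stratum weights W_h = N_h/N.
ȳ_st = (300·5.11 + 640·1.70 + 1140·1.33) / 2080 = 1.9890

ȳ_st ≈ 1.99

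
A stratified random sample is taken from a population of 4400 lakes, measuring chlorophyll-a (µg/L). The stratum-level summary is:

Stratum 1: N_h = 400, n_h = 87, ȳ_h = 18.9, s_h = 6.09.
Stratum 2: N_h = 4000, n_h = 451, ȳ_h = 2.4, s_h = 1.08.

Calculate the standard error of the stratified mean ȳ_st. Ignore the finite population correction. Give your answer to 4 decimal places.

SE(ȳ_st) ≈ 0.0752

V̂(ȳ_st) = Σ W_h² s_h²/n_h, with W_h = N_h/N and N = 4400:
  stratum 1: (400/4400)²·6.09²/87 = 0.00352314
  stratum 2: (4000/4400)²·1.08²/451 = 0.0021374
V̂(ȳ_st) = 0.00566054
SE(ȳ_st) = √0.00566054 = 0.0752366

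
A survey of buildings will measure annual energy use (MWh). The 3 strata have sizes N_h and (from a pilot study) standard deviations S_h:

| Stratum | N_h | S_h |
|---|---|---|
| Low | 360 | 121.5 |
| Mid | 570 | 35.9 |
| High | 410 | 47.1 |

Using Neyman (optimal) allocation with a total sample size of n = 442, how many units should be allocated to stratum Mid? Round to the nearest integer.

Neyman allocation: n_h = n · N_h S_h / Σ N_i S_i, with n = 442.
  stratum Low: N_h·S_h = 360·121.5 = 43740.00
  stratum Mid: N_h·S_h = 570·35.9 = 20463.00
  stratum High: N_h·S_h = 410·47.1 = 19311.00
Σ N_h S_h = 83514.00
n for stratum Mid = 442·20463.00/83514.00 = 108.301 → 108

108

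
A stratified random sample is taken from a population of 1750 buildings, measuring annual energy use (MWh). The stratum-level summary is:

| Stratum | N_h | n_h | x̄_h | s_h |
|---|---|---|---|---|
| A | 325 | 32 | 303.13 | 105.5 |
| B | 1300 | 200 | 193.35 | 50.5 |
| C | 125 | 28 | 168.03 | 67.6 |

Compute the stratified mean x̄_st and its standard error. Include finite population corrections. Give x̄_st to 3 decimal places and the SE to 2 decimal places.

x̄_st = Σ W_h x̄_h = (325·303.13 + 1300·193.35 + 125·168.03)/1750 = 211.92914
V̂(x̄_st) = Σ W_h² (1 − n_h/N_h) s_h²/n_h, with W_h = N_h/N and N = 1750:
  stratum A: (325/1750)²·(1 − 32/325)·105.5²/32 = 10.8151
  stratum B: (1300/1750)²·(1 − 200/1300)·50.5²/200 = 5.95405
  stratum C: (125/1750)²·(1 − 28/125)·67.6²/28 = 0.646161
V̂(x̄_st) = 17.4153
SE(x̄_st) = √17.4153 = 4.17316

x̄_st ≈ 211.929, SE ≈ 4.17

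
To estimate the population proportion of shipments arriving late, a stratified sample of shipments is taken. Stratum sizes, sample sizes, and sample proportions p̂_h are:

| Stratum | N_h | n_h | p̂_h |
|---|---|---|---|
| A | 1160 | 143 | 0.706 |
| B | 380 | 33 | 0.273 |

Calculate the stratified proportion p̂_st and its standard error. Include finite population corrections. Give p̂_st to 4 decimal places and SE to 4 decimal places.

p̂_st ≈ 0.5992, SE ≈ 0.0327

N = 1540; stratum weights W_h = N_h/N.
p̂_st = Σ W_h p̂_h = (1160·0.706 + 380·0.273)/1540 = 0.59916
V̂(p̂_st) = Σ W_h² (1 − n_h/N_h) p̂_h(1−p̂_h)/(n_h−1):
  stratum A: (1160/1540)²·(1 − 143/1160)·0.706·0.294/142 = 0.000727112
  stratum B: (380/1540)²·(1 − 33/380)·0.273·0.727/32 = 0.000344841
V̂(p̂_st) = 0.00107195; SE = √V̂ = 0.0327407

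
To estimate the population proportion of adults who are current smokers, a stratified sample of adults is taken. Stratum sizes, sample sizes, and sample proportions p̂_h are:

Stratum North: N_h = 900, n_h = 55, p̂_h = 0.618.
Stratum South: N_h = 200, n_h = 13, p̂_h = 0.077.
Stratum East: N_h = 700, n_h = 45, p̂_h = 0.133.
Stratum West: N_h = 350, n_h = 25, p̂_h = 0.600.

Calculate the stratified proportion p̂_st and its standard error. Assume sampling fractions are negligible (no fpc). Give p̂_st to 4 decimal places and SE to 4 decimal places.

p̂_st ≈ 0.4068, SE ≈ 0.0369

N = 2150; stratum weights W_h = N_h/N.
p̂_st = Σ W_h p̂_h = (900·0.618 + 200·0.077 + 700·0.133 + 350·0.600)/2150 = 0.40684
V̂(p̂_st) = Σ W_h² p̂_h(1−p̂_h)/(n_h−1):
  stratum North: (900/2150)²·0.618·0.382/54 = 0.000766066
  stratum South: (200/2150)²·0.077·0.923/12 = 5.125e-05
  stratum East: (700/2150)²·0.133·0.867/44 = 0.000277803
  stratum West: (350/2150)²·0.600·0.400/24 = 0.000265008
V̂(p̂_st) = 0.00136013; SE = √V̂ = 0.0368799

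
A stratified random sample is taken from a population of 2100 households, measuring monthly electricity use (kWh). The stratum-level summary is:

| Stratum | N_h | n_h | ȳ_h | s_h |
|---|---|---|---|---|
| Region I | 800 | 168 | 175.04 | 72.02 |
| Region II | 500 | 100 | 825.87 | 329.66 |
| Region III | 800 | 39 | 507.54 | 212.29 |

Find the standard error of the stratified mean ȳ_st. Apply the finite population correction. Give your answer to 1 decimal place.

V̂(ȳ_st) = Σ W_h² (1 − n_h/N_h) s_h²/n_h, with W_h = N_h/N and N = 2100:
  stratum Region I: (800/2100)²·(1 − 168/800)·72.02²/168 = 3.53969
  stratum Region II: (500/2100)²·(1 − 100/500)·329.66²/100 = 49.286
  stratum Region III: (800/2100)²·(1 − 39/800)·212.29²/39 = 159.526
V̂(ȳ_st) = 212.351
SE(ȳ_st) = √212.351 = 14.5723

SE(ȳ_st) ≈ 14.6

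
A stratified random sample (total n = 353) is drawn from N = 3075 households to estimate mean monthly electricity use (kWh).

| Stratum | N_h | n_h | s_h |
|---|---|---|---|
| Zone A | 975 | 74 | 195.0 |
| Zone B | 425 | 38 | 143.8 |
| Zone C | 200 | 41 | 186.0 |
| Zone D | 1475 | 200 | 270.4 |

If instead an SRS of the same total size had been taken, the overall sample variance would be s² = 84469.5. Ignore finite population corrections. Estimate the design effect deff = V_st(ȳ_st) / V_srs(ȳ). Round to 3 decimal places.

deff ≈ 0.626

V̂(ȳ_st) = Σ W_h² s_h²/n_h, with W_h = N_h/N and N = 3075:
  stratum Zone A: (975/3075)²·195.0²/74 = 51.6602
  stratum Zone B: (425/3075)²·143.8²/38 = 10.3949
  stratum Zone C: (200/3075)²·186.0²/41 = 3.56954
  stratum Zone D: (1475/3075)²·270.4²/200 = 84.1157
V_st = 149.74
V_srs = s²/n = 84469.5/353 = 239.29
deff = V_st / V_srs = 149.74/239.29 = 0.6258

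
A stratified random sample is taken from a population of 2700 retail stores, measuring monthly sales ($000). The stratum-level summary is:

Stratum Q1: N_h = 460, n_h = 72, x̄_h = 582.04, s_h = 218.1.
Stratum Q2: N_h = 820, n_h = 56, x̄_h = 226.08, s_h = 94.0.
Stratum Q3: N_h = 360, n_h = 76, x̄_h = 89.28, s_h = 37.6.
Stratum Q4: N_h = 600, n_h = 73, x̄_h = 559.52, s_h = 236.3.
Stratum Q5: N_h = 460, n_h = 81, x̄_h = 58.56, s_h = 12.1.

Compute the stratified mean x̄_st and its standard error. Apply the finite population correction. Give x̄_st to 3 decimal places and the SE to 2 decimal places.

x̄_st ≈ 314.042, SE ≈ 7.95

x̄_st = Σ W_h x̄_h = (460·582.04 + 820·226.08 + 360·89.28 + 600·559.52 + 460·58.56)/2700 = 314.04237
V̂(x̄_st) = Σ W_h² (1 − n_h/N_h) s_h²/n_h, with W_h = N_h/N and N = 2700:
  stratum Q1: (460/2700)²·(1 − 72/460)·218.1²/72 = 16.1749
  stratum Q2: (820/2700)²·(1 − 56/820)·94.0²/56 = 13.5596
  stratum Q3: (360/2700)²·(1 − 76/360)·37.6²/76 = 0.260889
  stratum Q4: (600/2700)²·(1 − 73/600)·236.3²/73 = 33.1771
  stratum Q5: (460/2700)²·(1 − 81/460)·12.1²/81 = 0.043227
V̂(x̄_st) = 63.2157
SE(x̄_st) = √63.2157 = 7.95083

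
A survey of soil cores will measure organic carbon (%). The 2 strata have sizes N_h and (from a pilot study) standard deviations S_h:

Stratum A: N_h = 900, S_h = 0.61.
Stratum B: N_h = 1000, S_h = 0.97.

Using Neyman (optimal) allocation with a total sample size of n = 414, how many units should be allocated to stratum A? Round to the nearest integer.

150

Neyman allocation: n_h = n · N_h S_h / Σ N_i S_i, with n = 414.
  stratum A: N_h·S_h = 900·0.61 = 549.00
  stratum B: N_h·S_h = 1000·0.97 = 970.00
Σ N_h S_h = 1519.00
n for stratum A = 414·549.00/1519.00 = 149.629 → 150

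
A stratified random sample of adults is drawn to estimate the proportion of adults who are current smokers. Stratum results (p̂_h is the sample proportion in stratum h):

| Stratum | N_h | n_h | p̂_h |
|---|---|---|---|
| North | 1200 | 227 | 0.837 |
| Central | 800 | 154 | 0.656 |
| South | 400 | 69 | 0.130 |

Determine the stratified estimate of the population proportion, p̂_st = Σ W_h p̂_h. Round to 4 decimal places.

p̂_st ≈ 0.6588

N = 2400; stratum weights W_h = N_h/N.
p̂_st = Σ W_h p̂_h = (1200·0.837 + 800·0.656 + 400·0.130)/2400 = 0.65883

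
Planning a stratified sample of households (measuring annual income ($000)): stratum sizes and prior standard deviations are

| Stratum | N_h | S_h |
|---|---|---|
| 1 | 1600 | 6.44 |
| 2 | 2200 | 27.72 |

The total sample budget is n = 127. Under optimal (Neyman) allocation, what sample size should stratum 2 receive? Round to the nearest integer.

109

Neyman allocation: n_h = n · N_h S_h / Σ N_i S_i, with n = 127.
  stratum 1: N_h·S_h = 1600·6.44 = 10304.00
  stratum 2: N_h·S_h = 2200·27.72 = 60984.00
Σ N_h S_h = 71288.00
n for stratum 2 = 127·60984.00/71288.00 = 108.643 → 109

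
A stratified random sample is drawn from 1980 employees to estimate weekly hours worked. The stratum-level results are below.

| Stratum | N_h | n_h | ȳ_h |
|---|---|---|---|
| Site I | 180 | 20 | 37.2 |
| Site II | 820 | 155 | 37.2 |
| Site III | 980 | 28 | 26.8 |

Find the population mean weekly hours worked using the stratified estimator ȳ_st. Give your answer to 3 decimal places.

ȳ_st ≈ 32.053

N = Σ N_h = 1980. Stratum weights W_h = N_h/N.
ȳ_st = (180·37.2 + 820·37.2 + 980·26.8) / 1980 = 32.05253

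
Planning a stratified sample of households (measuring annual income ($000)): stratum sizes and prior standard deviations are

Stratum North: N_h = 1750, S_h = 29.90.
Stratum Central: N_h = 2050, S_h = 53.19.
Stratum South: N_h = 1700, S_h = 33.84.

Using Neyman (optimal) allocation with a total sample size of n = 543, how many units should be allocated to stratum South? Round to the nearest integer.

143

Neyman allocation: n_h = n · N_h S_h / Σ N_i S_i, with n = 543.
  stratum North: N_h·S_h = 1750·29.90 = 52325.00
  stratum Central: N_h·S_h = 2050·53.19 = 109039.50
  stratum South: N_h·S_h = 1700·33.84 = 57528.00
Σ N_h S_h = 218892.50
n for stratum South = 543·57528.00/218892.50 = 142.708 → 143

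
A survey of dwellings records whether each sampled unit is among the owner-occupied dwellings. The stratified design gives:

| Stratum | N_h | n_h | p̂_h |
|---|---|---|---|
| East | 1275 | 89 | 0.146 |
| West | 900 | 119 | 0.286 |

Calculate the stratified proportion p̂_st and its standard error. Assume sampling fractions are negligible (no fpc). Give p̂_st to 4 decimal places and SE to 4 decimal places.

p̂_st ≈ 0.2039, SE ≈ 0.0280

N = 2175; stratum weights W_h = N_h/N.
p̂_st = Σ W_h p̂_h = (1275·0.146 + 900·0.286)/2175 = 0.20393
V̂(p̂_st) = Σ W_h² p̂_h(1−p̂_h)/(n_h−1):
  stratum East: (1275/2175)²·0.146·0.854/88 = 0.000486889
  stratum West: (900/2175)²·0.286·0.714/118 = 0.000296312
V̂(p̂_st) = 0.000783201; SE = √V̂ = 0.0279857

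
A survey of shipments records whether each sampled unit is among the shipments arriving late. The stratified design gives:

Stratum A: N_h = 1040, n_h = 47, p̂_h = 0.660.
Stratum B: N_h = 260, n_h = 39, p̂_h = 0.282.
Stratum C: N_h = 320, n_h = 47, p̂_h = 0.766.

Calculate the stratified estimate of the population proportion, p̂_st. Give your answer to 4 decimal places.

p̂_st ≈ 0.6203

N = 1620; stratum weights W_h = N_h/N.
p̂_st = Σ W_h p̂_h = (1040·0.660 + 260·0.282 + 320·0.766)/1620 = 0.62027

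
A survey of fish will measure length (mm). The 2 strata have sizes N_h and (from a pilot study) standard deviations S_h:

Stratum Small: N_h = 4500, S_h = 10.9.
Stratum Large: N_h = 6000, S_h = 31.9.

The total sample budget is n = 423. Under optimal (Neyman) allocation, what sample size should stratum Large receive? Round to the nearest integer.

337

Neyman allocation: n_h = n · N_h S_h / Σ N_i S_i, with n = 423.
  stratum Small: N_h·S_h = 4500·10.9 = 49050.00
  stratum Large: N_h·S_h = 6000·31.9 = 191400.00
Σ N_h S_h = 240450.00
n for stratum Large = 423·191400.00/240450.00 = 336.711 → 337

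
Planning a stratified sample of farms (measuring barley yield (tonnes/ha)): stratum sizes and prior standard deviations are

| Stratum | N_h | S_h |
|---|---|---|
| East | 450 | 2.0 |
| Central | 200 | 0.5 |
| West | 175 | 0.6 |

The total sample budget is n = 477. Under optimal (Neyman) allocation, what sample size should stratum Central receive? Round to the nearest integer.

Neyman allocation: n_h = n · N_h S_h / Σ N_i S_i, with n = 477.
  stratum East: N_h·S_h = 450·2.0 = 900.00
  stratum Central: N_h·S_h = 200·0.5 = 100.00
  stratum West: N_h·S_h = 175·0.6 = 105.00
Σ N_h S_h = 1105.00
n for stratum Central = 477·100.00/1105.00 = 43.167 → 43

43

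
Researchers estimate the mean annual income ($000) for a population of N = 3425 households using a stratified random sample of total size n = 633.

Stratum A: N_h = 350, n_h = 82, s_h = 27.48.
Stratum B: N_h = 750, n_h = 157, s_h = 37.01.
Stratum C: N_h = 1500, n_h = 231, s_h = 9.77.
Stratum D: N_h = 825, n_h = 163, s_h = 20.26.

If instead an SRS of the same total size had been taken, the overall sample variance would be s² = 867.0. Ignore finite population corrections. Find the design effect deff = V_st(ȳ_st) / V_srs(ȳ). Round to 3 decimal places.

V̂(ȳ_st) = Σ W_h² s_h²/n_h, with W_h = N_h/N and N = 3425:
  stratum A: (350/3425)²·27.48²/82 = 0.0961689
  stratum B: (750/3425)²·37.01²/157 = 0.41835
  stratum C: (1500/3425)²·9.77²/231 = 0.0792572
  stratum D: (825/3425)²·20.26²/163 = 0.146109
V_st = 0.739886
V_srs = s²/n = 867.0/633 = 1.36967
deff = V_st / V_srs = 0.739886/1.36967 = 0.5402

deff ≈ 0.540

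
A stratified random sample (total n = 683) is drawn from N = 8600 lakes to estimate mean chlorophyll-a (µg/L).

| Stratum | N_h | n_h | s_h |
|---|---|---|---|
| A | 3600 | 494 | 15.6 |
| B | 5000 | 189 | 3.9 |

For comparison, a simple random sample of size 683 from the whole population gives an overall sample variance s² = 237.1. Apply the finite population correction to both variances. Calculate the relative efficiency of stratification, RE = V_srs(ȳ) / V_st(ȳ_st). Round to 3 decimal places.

V̂(ȳ_st) = Σ W_h² (1 − n_h/N_h) s_h²/n_h, with W_h = N_h/N and N = 8600:
  stratum A: (3600/8600)²·(1 − 494/3600)·15.6²/494 = 0.0744782
  stratum B: (5000/8600)²·(1 − 189/5000)·3.9²/189 = 0.0261743
V_st = 0.100653
V_srs = (1 − 683/8600)·237.1/683 = 0.319575
Relative efficiency = V_srs / V_st = 0.319575/0.100653 = 3.1750

RE ≈ 3.175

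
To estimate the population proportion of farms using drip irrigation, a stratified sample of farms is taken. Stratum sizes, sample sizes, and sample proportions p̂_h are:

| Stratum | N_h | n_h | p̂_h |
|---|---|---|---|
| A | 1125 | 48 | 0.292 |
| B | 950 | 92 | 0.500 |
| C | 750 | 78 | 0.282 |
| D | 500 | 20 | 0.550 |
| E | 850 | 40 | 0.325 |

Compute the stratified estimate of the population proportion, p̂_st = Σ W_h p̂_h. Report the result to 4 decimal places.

N = 4175; stratum weights W_h = N_h/N.
p̂_st = Σ W_h p̂_h = (1125·0.292 + 950·0.500 + 750·0.282 + 500·0.550 + 850·0.325)/4175 = 0.37515

p̂_st ≈ 0.3751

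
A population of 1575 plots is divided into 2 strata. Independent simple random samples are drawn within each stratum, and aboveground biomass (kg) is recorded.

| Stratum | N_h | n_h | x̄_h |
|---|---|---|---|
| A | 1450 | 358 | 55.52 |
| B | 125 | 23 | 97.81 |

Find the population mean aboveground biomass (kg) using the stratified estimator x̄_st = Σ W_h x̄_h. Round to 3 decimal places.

N = Σ N_h = 1575. Stratum weights W_h = N_h/N.
x̄_st = (1450·55.52 + 125·97.81) / 1575 = 58.87635

x̄_st ≈ 58.876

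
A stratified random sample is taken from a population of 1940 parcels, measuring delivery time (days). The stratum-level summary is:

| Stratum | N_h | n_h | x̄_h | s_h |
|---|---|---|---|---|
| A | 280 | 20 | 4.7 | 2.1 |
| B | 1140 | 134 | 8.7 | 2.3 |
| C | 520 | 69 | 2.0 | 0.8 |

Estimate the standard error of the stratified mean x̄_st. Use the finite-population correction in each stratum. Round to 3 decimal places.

V̂(x̄_st) = Σ W_h² (1 − n_h/N_h) s_h²/n_h, with W_h = N_h/N and N = 1940:
  stratum A: (280/1940)²·(1 − 20/280)·2.1²/20 = 0.00426517
  stratum B: (1140/1940)²·(1 − 134/1140)·2.3²/134 = 0.0120296
  stratum C: (520/1940)²·(1 − 69/520)·0.8²/69 = 0.000577973
V̂(x̄_st) = 0.0168727
SE(x̄_st) = √0.0168727 = 0.129895

SE(x̄_st) ≈ 0.130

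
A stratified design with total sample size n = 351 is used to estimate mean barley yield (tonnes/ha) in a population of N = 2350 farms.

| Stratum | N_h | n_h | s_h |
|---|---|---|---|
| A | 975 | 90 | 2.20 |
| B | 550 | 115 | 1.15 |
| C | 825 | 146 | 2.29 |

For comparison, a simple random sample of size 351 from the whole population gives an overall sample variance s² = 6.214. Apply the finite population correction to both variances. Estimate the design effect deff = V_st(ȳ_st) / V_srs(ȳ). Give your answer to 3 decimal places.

deff ≈ 0.833

V̂(ȳ_st) = Σ W_h² (1 − n_h/N_h) s_h²/n_h, with W_h = N_h/N and N = 2350:
  stratum A: (975/2350)²·(1 − 90/975)·2.20²/90 = 0.00840263
  stratum B: (550/2350)²·(1 − 115/550)·1.15²/115 = 0.000498212
  stratum C: (825/2350)²·(1 − 146/825)·2.29²/146 = 0.00364339
V_st = 0.0125442
V_srs = (1 − 351/2350)·6.214/351 = 0.0150594
deff = V_st / V_srs = 0.0125442/0.0150594 = 0.8330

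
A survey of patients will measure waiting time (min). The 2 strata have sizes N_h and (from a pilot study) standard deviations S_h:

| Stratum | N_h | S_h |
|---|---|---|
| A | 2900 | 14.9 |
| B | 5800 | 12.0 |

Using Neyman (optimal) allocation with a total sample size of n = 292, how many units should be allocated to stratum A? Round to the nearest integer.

112

Neyman allocation: n_h = n · N_h S_h / Σ N_i S_i, with n = 292.
  stratum A: N_h·S_h = 2900·14.9 = 43210.00
  stratum B: N_h·S_h = 5800·12.0 = 69600.00
Σ N_h S_h = 112810.00
n for stratum A = 292·43210.00/112810.00 = 111.846 → 112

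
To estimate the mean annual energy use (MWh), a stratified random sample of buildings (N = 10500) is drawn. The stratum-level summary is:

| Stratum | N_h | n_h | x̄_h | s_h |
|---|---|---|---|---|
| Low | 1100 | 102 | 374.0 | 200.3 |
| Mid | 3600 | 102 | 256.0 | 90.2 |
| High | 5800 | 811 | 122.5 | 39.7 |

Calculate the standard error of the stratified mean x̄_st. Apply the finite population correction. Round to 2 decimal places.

V̂(x̄_st) = Σ W_h² (1 − n_h/N_h) s_h²/n_h, with W_h = N_h/N and N = 10500:
  stratum Low: (1100/10500)²·(1 − 102/1100)·200.3²/102 = 3.91657
  stratum Mid: (3600/10500)²·(1 − 102/3600)·90.2²/102 = 9.1108
  stratum High: (5800/10500)²·(1 − 811/5800)·39.7²/811 = 0.510062
V̂(x̄_st) = 13.5374
SE(x̄_st) = √13.5374 = 3.67933

SE(x̄_st) ≈ 3.68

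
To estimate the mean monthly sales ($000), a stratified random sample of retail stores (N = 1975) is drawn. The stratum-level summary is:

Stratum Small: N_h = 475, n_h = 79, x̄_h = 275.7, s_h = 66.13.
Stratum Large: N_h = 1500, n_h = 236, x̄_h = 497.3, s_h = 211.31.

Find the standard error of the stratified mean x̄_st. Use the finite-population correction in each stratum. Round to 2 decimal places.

SE(x̄_st) ≈ 9.73

V̂(x̄_st) = Σ W_h² (1 − n_h/N_h) s_h²/n_h, with W_h = N_h/N and N = 1975:
  stratum Small: (475/1975)²·(1 − 79/475)·66.13²/79 = 2.66947
  stratum Large: (1500/1975)²·(1 − 236/1500)·211.31²/236 = 91.967
V̂(x̄_st) = 94.6365
SE(x̄_st) = √94.6365 = 9.72813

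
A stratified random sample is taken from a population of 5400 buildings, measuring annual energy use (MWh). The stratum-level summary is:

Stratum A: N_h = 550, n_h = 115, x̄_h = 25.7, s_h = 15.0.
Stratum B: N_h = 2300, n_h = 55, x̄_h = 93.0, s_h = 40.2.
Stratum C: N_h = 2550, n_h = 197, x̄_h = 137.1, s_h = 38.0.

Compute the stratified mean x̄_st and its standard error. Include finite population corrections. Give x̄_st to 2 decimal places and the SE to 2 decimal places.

x̄_st ≈ 106.97, SE ≈ 2.59

x̄_st = Σ W_h x̄_h = (550·25.7 + 2300·93.0 + 2550·137.1)/5400 = 106.97037
V̂(x̄_st) = Σ W_h² (1 − n_h/N_h) s_h²/n_h, with W_h = N_h/N and N = 5400:
  stratum A: (550/5400)²·(1 − 115/550)·15.0²/115 = 0.0160527
  stratum B: (2300/5400)²·(1 − 55/2300)·40.2²/55 = 5.20291
  stratum C: (2550/5400)²·(1 − 197/2550)·38.0²/197 = 1.50826
V̂(x̄_st) = 6.72722
SE(x̄_st) = √6.72722 = 2.59369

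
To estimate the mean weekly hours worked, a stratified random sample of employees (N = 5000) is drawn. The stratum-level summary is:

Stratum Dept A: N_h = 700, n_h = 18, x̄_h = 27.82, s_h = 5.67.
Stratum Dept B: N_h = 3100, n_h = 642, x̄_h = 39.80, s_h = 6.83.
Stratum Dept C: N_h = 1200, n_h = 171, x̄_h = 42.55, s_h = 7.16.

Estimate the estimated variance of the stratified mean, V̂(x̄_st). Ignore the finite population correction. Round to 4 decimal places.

V̂(x̄_st) = Σ W_h² s_h²/n_h, with W_h = N_h/N and N = 5000:
  stratum Dept A: (700/5000)²·5.67²/18 = 0.0350066
  stratum Dept B: (3100/5000)²·6.83²/642 = 0.0279312
  stratum Dept C: (1200/5000)²·7.16²/171 = 0.0172684
V̂(x̄_st) = 0.0802062

V̂(x̄_st) ≈ 0.0802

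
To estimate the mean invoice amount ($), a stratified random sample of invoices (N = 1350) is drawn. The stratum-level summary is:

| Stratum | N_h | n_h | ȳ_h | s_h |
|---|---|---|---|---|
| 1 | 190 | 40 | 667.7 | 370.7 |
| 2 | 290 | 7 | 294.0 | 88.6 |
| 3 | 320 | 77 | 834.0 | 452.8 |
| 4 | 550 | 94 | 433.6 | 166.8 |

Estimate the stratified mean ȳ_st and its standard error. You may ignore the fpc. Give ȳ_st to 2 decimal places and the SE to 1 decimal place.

ȳ_st ≈ 531.47, SE ≈ 17.8

ȳ_st = Σ W_h ȳ_h = (190·667.7 + 290·294.0 + 320·834.0 + 550·433.6)/1350 = 531.46889
V̂(ȳ_st) = Σ W_h² s_h²/n_h, with W_h = N_h/N and N = 1350:
  stratum 1: (190/1350)²·370.7²/40 = 68.0495
  stratum 2: (290/1350)²·88.6²/7 = 51.7485
  stratum 3: (320/1350)²·452.8²/77 = 149.608
  stratum 4: (550/1350)²·166.8²/94 = 49.1272
V̂(ȳ_st) = 318.533
SE(ȳ_st) = √318.533 = 17.8475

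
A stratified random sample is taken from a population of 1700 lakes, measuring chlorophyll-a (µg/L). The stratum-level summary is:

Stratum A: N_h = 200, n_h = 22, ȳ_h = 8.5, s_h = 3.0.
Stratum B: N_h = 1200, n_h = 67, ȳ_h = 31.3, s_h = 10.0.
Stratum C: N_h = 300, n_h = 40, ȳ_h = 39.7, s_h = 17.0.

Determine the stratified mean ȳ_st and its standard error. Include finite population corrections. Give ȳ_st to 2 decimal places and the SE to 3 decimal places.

ȳ_st ≈ 30.10, SE ≈ 0.950

ȳ_st = Σ W_h ȳ_h = (200·8.5 + 1200·31.3 + 300·39.7)/1700 = 30.10000
V̂(ȳ_st) = Σ W_h² (1 − n_h/N_h) s_h²/n_h, with W_h = N_h/N and N = 1700:
  stratum A: (200/1700)²·(1 − 22/200)·3.0²/22 = 0.00503932
  stratum B: (1200/1700)²·(1 − 67/1200)·10.0²/67 = 0.702164
  stratum C: (300/1700)²·(1 − 40/300)·17.0²/40 = 0.195
V̂(ȳ_st) = 0.902203
SE(ȳ_st) = √0.902203 = 0.949844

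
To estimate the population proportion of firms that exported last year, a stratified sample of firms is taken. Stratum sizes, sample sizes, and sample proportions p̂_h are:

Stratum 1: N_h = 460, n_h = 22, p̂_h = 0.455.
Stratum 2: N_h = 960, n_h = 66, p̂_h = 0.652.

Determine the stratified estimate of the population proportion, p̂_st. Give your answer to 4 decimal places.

p̂_st ≈ 0.5882

N = 1420; stratum weights W_h = N_h/N.
p̂_st = Σ W_h p̂_h = (460·0.455 + 960·0.652)/1420 = 0.58818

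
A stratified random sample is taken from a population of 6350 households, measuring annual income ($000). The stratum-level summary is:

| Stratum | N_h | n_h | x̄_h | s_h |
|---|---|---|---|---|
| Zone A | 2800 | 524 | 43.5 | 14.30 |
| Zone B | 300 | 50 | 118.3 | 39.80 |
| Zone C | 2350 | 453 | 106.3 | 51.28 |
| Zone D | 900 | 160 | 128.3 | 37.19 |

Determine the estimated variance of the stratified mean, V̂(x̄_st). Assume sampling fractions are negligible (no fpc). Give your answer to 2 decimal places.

V̂(x̄_st) ≈ 1.12

V̂(x̄_st) = Σ W_h² s_h²/n_h, with W_h = N_h/N and N = 6350:
  stratum Zone A: (2800/6350)²·14.30²/524 = 0.0758769
  stratum Zone B: (300/6350)²·39.80²/50 = 0.0707117
  stratum Zone C: (2350/6350)²·51.28²/453 = 0.795035
  stratum Zone D: (900/6350)²·37.19²/160 = 0.173648
V̂(x̄_st) = 1.11527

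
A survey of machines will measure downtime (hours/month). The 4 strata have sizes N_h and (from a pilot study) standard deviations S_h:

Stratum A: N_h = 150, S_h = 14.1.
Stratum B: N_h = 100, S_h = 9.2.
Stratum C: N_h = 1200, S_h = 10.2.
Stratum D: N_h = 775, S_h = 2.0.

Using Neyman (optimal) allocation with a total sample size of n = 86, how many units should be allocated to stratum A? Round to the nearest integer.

Neyman allocation: n_h = n · N_h S_h / Σ N_i S_i, with n = 86.
  stratum A: N_h·S_h = 150·14.1 = 2115.00
  stratum B: N_h·S_h = 100·9.2 = 920.00
  stratum C: N_h·S_h = 1200·10.2 = 12240.00
  stratum D: N_h·S_h = 775·2.0 = 1550.00
Σ N_h S_h = 16825.00
n for stratum A = 86·2115.00/16825.00 = 10.811 → 11

11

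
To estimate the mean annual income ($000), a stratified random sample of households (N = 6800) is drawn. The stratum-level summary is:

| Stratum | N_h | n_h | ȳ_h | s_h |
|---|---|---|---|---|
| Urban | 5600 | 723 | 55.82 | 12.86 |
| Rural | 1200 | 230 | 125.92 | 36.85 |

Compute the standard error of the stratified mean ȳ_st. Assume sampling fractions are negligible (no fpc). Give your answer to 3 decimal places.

SE(ȳ_st) ≈ 0.582

V̂(ȳ_st) = Σ W_h² s_h²/n_h, with W_h = N_h/N and N = 6800:
  stratum Urban: (5600/6800)²·12.86²/723 = 0.155132
  stratum Rural: (1200/6800)²·36.85²/230 = 0.183862
V̂(ȳ_st) = 0.338994
SE(ȳ_st) = √0.338994 = 0.582232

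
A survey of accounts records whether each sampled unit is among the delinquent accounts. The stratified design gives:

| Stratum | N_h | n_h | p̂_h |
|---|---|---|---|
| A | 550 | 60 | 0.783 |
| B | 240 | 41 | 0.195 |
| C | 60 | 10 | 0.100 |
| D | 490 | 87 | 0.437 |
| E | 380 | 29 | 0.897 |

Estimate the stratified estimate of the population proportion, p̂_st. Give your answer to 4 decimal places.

N = 1720; stratum weights W_h = N_h/N.
p̂_st = Σ W_h p̂_h = (550·0.783 + 240·0.195 + 60·0.100 + 490·0.437 + 380·0.897)/1720 = 0.60374

p̂_st ≈ 0.6037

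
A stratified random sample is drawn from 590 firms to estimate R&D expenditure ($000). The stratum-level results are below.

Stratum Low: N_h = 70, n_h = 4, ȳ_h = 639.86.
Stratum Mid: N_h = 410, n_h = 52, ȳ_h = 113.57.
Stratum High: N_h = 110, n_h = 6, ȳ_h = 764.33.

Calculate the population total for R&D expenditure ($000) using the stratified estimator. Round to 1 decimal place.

τ̂_st ≈ 175430.2

τ̂_st = Σ N_h ȳ_h = 70·639.86 + 410·113.57 + 110·764.33 = 175430.2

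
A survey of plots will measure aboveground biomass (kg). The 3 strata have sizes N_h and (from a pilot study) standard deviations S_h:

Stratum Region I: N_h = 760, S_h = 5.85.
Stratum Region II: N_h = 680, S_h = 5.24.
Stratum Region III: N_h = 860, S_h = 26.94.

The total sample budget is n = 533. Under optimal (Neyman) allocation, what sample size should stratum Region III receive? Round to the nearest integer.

Neyman allocation: n_h = n · N_h S_h / Σ N_i S_i, with n = 533.
  stratum Region I: N_h·S_h = 760·5.85 = 4446.00
  stratum Region II: N_h·S_h = 680·5.24 = 3563.20
  stratum Region III: N_h·S_h = 860·26.94 = 23168.40
Σ N_h S_h = 31177.60
n for stratum Region III = 533·23168.40/31177.60 = 396.078 → 396

396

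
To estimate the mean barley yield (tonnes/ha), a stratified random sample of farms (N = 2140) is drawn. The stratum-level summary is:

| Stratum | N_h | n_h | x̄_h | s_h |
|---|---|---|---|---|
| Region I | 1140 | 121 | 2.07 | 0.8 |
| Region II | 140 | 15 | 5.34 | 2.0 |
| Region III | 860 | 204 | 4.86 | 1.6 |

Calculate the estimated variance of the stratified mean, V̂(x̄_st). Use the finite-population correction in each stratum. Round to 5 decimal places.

V̂(x̄_st) ≈ 0.00391

V̂(x̄_st) = Σ W_h² (1 − n_h/N_h) s_h²/n_h, with W_h = N_h/N and N = 2140:
  stratum Region I: (1140/2140)²·(1 − 121/1140)·0.8²/121 = 0.00134167
  stratum Region II: (140/2140)²·(1 − 15/140)·2.0²/15 = 0.00101901
  stratum Region III: (860/2140)²·(1 − 204/860)·1.6²/204 = 0.00154591
V̂(x̄_st) = 0.00390659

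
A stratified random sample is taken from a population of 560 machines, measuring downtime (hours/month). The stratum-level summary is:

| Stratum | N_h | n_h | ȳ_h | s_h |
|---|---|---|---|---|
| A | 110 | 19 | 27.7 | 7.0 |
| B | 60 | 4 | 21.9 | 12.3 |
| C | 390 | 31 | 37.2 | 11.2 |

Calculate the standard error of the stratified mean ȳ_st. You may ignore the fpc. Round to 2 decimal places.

SE(ȳ_st) ≈ 1.58

V̂(ȳ_st) = Σ W_h² s_h²/n_h, with W_h = N_h/N and N = 560:
  stratum A: (110/560)²·7.0²/19 = 0.0995066
  stratum B: (60/560)²·12.3²/4 = 0.434187
  stratum C: (390/560)²·11.2²/31 = 1.96258
V̂(ȳ_st) = 2.49627
SE(ȳ_st) = √2.49627 = 1.57996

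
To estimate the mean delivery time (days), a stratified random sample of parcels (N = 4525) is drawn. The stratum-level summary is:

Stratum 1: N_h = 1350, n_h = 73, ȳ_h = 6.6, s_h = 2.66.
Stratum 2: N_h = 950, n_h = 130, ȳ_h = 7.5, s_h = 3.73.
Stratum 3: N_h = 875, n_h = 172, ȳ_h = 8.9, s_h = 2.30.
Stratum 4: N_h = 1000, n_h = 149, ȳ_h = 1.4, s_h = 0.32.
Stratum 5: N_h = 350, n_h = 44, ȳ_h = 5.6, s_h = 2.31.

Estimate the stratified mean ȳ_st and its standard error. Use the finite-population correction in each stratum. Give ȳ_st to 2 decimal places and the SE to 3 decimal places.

ȳ_st = Σ W_h ȳ_h = (1350·6.6 + 950·7.5 + 875·8.9 + 1000·1.4 + 350·5.6)/4525 = 6.00718
V̂(ȳ_st) = Σ W_h² (1 − n_h/N_h) s_h²/n_h, with W_h = N_h/N and N = 4525:
  stratum 1: (1350/4525)²·(1 − 73/1350)·2.66²/73 = 0.00816071
  stratum 2: (950/4525)²·(1 − 130/950)·3.73²/130 = 0.00407169
  stratum 3: (875/4525)²·(1 − 172/875)·2.30²/172 = 0.000923961
  stratum 4: (1000/4525)²·(1 − 149/1000)·0.32²/149 = 2.85631e-05
  stratum 5: (350/4525)²·(1 − 44/350)·2.31²/44 = 0.000634342
V̂(ȳ_st) = 0.0138193
SE(ȳ_st) = √0.0138193 = 0.117555

ȳ_st ≈ 6.01, SE ≈ 0.118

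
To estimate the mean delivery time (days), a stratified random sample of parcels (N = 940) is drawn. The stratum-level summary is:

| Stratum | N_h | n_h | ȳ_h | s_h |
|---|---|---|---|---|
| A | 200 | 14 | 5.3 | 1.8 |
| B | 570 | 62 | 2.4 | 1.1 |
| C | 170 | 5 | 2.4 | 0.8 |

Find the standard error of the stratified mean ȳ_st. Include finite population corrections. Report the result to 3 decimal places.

V̂(ȳ_st) = Σ W_h² (1 − n_h/N_h) s_h²/n_h, with W_h = N_h/N and N = 940:
  stratum A: (200/940)²·(1 − 14/200)·1.8²/14 = 0.00974326
  stratum B: (570/940)²·(1 − 62/570)·1.1²/62 = 0.00639553
  stratum C: (170/940)²·(1 − 5/170)·0.8²/5 = 0.00406338
V̂(ȳ_st) = 0.0202022
SE(ȳ_st) = √0.0202022 = 0.142134

SE(ȳ_st) ≈ 0.142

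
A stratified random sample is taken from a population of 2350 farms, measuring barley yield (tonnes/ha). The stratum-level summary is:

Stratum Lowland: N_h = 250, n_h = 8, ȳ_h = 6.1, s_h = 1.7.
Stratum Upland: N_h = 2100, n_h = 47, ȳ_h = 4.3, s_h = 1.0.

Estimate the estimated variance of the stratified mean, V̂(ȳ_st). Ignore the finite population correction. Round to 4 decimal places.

V̂(ȳ_st) ≈ 0.0211

V̂(ȳ_st) = Σ W_h² s_h²/n_h, with W_h = N_h/N and N = 2350:
  stratum Lowland: (250/2350)²·1.7²/8 = 0.00408839
  stratum Upland: (2100/2350)²·1.0²/47 = 0.0169905
V̂(ȳ_st) = 0.0210788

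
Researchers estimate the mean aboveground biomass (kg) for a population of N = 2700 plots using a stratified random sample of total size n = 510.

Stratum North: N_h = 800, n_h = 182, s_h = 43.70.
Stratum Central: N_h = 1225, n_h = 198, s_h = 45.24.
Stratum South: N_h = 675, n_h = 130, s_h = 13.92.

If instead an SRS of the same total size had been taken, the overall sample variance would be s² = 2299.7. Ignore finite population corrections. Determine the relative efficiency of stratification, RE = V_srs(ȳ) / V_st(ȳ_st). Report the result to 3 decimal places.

V̂(ȳ_st) = Σ W_h² s_h²/n_h, with W_h = N_h/N and N = 2700:
  stratum North: (800/2700)²·43.70²/182 = 0.921179
  stratum Central: (1225/2700)²·45.24²/198 = 2.12777
  stratum South: (675/2700)²·13.92²/130 = 0.0931569
V_st = 3.14211
V_srs = s²/n = 2299.7/510 = 4.50922
Relative efficiency = V_srs / V_st = 4.50922/3.14211 = 1.4351

RE ≈ 1.435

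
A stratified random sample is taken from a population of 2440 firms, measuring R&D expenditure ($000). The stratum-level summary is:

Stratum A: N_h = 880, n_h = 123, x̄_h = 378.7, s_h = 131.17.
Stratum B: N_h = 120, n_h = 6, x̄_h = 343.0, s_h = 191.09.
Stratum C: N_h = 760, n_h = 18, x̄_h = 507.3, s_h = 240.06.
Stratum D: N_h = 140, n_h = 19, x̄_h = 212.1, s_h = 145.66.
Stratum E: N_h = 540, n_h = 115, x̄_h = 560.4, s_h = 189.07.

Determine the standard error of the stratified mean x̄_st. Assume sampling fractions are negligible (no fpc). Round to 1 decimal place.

V̂(x̄_st) = Σ W_h² s_h²/n_h, with W_h = N_h/N and N = 2440:
  stratum A: (880/2440)²·131.17²/123 = 18.1949
  stratum B: (120/2440)²·191.09²/6 = 14.72
  stratum C: (760/2440)²·240.06²/18 = 310.609
  stratum D: (140/2440)²·145.66²/19 = 3.67624
  stratum E: (540/2440)²·189.07²/115 = 15.2249
V̂(x̄_st) = 362.425
SE(x̄_st) = √362.425 = 19.0375

SE(x̄_st) ≈ 19.0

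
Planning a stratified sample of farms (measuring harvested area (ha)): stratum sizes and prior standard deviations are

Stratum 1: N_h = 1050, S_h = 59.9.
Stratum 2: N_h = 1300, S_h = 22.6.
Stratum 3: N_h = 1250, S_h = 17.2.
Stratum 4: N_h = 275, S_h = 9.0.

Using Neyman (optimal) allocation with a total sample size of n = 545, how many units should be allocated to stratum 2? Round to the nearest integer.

138

Neyman allocation: n_h = n · N_h S_h / Σ N_i S_i, with n = 545.
  stratum 1: N_h·S_h = 1050·59.9 = 62895.00
  stratum 2: N_h·S_h = 1300·22.6 = 29380.00
  stratum 3: N_h·S_h = 1250·17.2 = 21500.00
  stratum 4: N_h·S_h = 275·9.0 = 2475.00
Σ N_h S_h = 116250.00
n for stratum 2 = 545·29380.00/116250.00 = 137.738 → 138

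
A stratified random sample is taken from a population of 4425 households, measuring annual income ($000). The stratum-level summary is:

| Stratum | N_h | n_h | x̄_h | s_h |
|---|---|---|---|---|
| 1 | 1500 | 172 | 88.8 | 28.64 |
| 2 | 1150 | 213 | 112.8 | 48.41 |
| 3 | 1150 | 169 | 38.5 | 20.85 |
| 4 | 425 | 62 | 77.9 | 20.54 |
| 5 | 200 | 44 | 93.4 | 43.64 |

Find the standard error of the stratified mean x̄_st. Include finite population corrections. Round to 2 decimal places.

V̂(x̄_st) = Σ W_h² (1 − n_h/N_h) s_h²/n_h, with W_h = N_h/N and N = 4425:
  stratum 1: (1500/4425)²·(1 − 172/1500)·28.64²/172 = 0.485155
  stratum 2: (1150/4425)²·(1 − 213/1150)·48.41²/213 = 0.605482
  stratum 3: (1150/4425)²·(1 − 169/1150)·20.85²/169 = 0.148206
  stratum 4: (425/4425)²·(1 − 62/425)·20.54²/62 = 0.053614
  stratum 5: (200/4425)²·(1 − 44/200)·43.64²/44 = 0.0689676
V̂(x̄_st) = 1.36142
SE(x̄_st) = √1.36142 = 1.1668

SE(x̄_st) ≈ 1.17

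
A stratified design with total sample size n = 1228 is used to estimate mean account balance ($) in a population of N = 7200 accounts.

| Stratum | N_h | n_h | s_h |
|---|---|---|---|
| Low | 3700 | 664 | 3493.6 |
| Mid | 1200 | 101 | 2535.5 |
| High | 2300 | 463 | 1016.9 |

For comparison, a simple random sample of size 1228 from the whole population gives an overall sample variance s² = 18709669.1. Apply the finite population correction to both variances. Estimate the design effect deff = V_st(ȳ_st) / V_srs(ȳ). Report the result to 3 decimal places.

V̂(ȳ_st) = Σ W_h² (1 − n_h/N_h) s_h²/n_h, with W_h = N_h/N and N = 7200:
  stratum Low: (3700/7200)²·(1 − 664/3700)·3493.6²/664 = 3983.06
  stratum Mid: (1200/7200)²·(1 − 101/1200)·2535.5²/101 = 1619.27
  stratum High: (2300/7200)²·(1 − 463/2300)·1016.9²/463 = 182.032
V_st = 5784.36
V_srs = (1 − 1228/7200)·18709669.1/1228 = 12637.3
deff = V_st / V_srs = 5784.36/12637.3 = 0.4577

deff ≈ 0.458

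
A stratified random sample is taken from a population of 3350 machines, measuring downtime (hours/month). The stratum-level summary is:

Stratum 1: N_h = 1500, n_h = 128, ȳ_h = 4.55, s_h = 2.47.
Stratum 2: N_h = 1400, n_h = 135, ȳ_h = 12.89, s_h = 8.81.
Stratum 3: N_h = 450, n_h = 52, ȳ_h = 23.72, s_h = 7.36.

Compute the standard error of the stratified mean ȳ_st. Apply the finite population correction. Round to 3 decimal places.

V̂(ȳ_st) = Σ W_h² (1 − n_h/N_h) s_h²/n_h, with W_h = N_h/N and N = 3350:
  stratum 1: (1500/3350)²·(1 − 128/1500)·2.47²/128 = 0.00874057
  stratum 2: (1400/3350)²·(1 − 135/1400)·8.81²/135 = 0.0907292
  stratum 3: (450/3350)²·(1 − 52/450)·7.36²/52 = 0.0166249
V̂(ȳ_st) = 0.116095
SE(ȳ_st) = √0.116095 = 0.340727

SE(ȳ_st) ≈ 0.341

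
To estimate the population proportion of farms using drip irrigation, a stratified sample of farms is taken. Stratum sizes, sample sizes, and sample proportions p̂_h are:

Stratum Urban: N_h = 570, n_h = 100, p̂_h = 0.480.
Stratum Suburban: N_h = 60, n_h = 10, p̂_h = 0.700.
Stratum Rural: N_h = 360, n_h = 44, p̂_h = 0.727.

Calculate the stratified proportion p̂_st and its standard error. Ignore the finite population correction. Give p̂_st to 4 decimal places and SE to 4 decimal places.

N = 990; stratum weights W_h = N_h/N.
p̂_st = Σ W_h p̂_h = (570·0.480 + 60·0.700 + 360·0.727)/990 = 0.58315
V̂(p̂_st) = Σ W_h² p̂_h(1−p̂_h)/(n_h−1):
  stratum Urban: (570/990)²·0.480·0.520/99 = 0.000835774
  stratum Suburban: (60/990)²·0.700·0.300/9 = 8.57055e-05
  stratum Rural: (360/990)²·0.727·0.273/43 = 0.000610328
V̂(p̂_st) = 0.00153181; SE = √V̂ = 0.0391383

p̂_st ≈ 0.5832, SE ≈ 0.0391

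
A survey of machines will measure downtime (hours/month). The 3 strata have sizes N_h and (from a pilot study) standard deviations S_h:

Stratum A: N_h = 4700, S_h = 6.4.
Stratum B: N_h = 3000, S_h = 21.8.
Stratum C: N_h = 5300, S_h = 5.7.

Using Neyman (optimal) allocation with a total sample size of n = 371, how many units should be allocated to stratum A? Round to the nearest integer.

89

Neyman allocation: n_h = n · N_h S_h / Σ N_i S_i, with n = 371.
  stratum A: N_h·S_h = 4700·6.4 = 30080.00
  stratum B: N_h·S_h = 3000·21.8 = 65400.00
  stratum C: N_h·S_h = 5300·5.7 = 30210.00
Σ N_h S_h = 125690.00
n for stratum A = 371·30080.00/125690.00 = 88.787 → 89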